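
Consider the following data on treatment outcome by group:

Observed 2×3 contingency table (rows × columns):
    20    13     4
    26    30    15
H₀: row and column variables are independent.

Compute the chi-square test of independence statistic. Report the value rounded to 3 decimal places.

test statistic = 3.517

Row totals [37, 71], col totals [46, 43, 19], n=108
χ² = (20−15.76)²/15.76 + (13−14.73)²/14.73 + (4−6.51)²/6.51 + (26−30.24)²/30.24 + (30−28.27)²/28.27 + (15−12.49)²/12.49 = 3.5168
df = 2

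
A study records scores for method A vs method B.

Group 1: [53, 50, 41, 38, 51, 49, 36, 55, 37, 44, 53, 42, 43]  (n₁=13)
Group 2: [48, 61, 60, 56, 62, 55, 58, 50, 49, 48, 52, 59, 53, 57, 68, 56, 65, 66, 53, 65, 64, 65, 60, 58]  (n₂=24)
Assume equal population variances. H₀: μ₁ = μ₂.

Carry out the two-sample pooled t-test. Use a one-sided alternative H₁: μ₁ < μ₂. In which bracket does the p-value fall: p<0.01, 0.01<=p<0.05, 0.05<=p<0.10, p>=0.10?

p-value bracket: p<0.01

x̄₁=45.538, s₁=6.616, n₁=13
x̄₂=57.833, s₂=6.005, n₂=24
s_p² = [12·6.616² + 23·6.005²]/35 = 38.7018
SE = √(s_p²·(1/13+1/24)) = 2.1423
t = (45.538−57.833)/2.1423 = -5.7390
df = 35
p-value (one-sided, H₁ less) = 0.00000
→ bracket: p<0.01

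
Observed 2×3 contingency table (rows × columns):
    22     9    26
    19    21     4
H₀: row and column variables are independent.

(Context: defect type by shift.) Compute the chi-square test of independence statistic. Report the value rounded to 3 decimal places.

test statistic = 19.808

Row totals [57, 44], col totals [41, 30, 30], n=101
χ² = (22−23.14)²/23.14 + (9−16.93)²/16.93 + (26−16.93)²/16.93 + (19−17.86)²/17.86 + (21−13.07)²/13.07 + (4−13.07)²/13.07 = 19.8077
df = 2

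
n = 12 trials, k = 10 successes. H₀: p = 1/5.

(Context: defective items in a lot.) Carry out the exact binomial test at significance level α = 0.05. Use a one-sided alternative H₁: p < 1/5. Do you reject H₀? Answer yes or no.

Exact binomial: n=12, k=10, p₀=1/5=0.2000
P(X≤10) from Σ C(n,i)·p₀^i·(1−p₀)^(n−i)
p-value (one-sided, H₁ less) = 1.00000
At α=0.05: p ≥ α → fail to reject H₀

reject H₀: no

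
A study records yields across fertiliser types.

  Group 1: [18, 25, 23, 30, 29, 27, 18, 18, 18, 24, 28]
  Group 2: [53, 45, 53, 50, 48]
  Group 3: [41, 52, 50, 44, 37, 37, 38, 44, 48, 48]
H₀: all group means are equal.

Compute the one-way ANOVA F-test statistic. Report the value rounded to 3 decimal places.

Group means [23.45, 49.80, 43.90], grand mean 36.385
SSB = Σnᵢ(x̄ᵢ−x̄)² = 3303.727; SSW = ΣΣ(x−x̄ᵢ)² = 550.427
MSB = 3303.727/2 = 1651.8633; MSW = 550.427/23 = 23.9316
F = MSB/MSW = 69.0243
df = (2, 23)

test statistic = 69.024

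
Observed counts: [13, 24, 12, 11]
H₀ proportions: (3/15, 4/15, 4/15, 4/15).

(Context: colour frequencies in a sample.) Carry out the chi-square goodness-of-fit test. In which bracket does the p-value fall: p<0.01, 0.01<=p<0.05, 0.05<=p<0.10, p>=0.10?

p-value bracket: 0.05<=p<0.10

n = 60; E_i = n·p_i = [12.00, 16.00, 16.00, 16.00]
χ² = (13−12.00)²/12.00 + (24−16.00)²/16.00 + (12−16.00)²/16.00 + (11−16.00)²/16.00 = 6.6458
df = 3
p-value (upper-tail) = 0.08409
→ bracket: 0.05<=p<0.10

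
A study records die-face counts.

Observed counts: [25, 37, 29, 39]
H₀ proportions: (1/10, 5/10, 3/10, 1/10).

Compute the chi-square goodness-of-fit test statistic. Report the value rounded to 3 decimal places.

n = 130; E_i = n·p_i = [13.00, 65.00, 39.00, 13.00]
χ² = (25−13.00)²/13.00 + (37−65.00)²/65.00 + (29−39.00)²/39.00 + (39−13.00)²/13.00 = 77.7026
df = 3

test statistic = 77.703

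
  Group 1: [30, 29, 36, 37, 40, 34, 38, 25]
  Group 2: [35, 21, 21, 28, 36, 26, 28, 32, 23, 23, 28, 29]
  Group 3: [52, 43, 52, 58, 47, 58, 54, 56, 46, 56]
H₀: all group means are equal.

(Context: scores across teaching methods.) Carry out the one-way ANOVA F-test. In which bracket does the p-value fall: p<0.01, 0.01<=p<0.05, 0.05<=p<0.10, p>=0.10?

p-value bracket: p<0.01

Group means [33.62, 27.50, 52.20], grand mean 37.367
SSB = Σnᵢ(x̄ᵢ−x̄)² = 3480.492; SSW = ΣΣ(x−x̄ᵢ)² = 714.475
MSB = 3480.492/2 = 1740.2458; MSW = 714.475/27 = 26.4620
F = MSB/MSW = 65.7639
df = (2, 27)
p-value (upper-tail) = 0.00000
→ bracket: p<0.01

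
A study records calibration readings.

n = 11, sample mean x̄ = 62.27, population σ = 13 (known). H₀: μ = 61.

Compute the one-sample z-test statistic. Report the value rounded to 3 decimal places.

SE = σ/√n = 13/√11 = 3.9196
z = (x̄−μ₀)/SE = (62.27−61)/3.9196 = 0.3240

test statistic = 0.324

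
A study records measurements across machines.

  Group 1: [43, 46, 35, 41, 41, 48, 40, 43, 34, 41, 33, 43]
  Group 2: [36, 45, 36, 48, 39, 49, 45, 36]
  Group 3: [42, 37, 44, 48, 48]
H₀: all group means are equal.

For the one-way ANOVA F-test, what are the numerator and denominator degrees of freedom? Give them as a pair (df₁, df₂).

degrees of freedom = [2, 22]

k = 3 groups, N = 25 total
df = (k−1, N−k) = (3−1, 25−3) = (2, 22)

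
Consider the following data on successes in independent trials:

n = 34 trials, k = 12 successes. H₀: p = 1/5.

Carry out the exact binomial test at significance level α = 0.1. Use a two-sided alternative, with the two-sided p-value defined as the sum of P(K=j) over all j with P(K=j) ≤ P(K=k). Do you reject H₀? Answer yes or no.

reject H₀: yes

Exact binomial: n=34, k=12, p₀=1/5=0.2000
P(X=j) = C(n,j)·p₀^j·(1−p₀)^(n−j); p = Σ P(X=j) over j with P(X=j) ≤ P(X=12)
p-value (two-sided) = 0.03226
At α=0.1: p < α → reject H₀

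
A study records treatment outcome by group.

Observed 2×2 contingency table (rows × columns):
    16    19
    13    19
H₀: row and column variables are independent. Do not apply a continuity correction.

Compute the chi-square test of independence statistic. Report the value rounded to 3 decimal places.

test statistic = 0.176

Row totals [35, 32], col totals [29, 38], n=67
χ² = (16−15.15)²/15.15 + (19−19.85)²/19.85 + (13−13.85)²/13.85 + (19−18.15)²/18.15 = 0.1764
df = 1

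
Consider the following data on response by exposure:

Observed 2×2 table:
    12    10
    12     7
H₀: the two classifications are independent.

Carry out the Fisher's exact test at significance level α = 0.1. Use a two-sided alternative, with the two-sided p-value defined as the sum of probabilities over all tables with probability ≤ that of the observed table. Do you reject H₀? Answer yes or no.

Margins: r₁=22, r₂=19, c₁=24, c₂=17, n=41
p_obs = C(22,12)·C(19,12)/C(41,24); sum pmf over tables with pmf ≤ p_obs
p-value (two-sided) = 0.75198
At α=0.1: p ≥ α → fail to reject H₀

reject H₀: no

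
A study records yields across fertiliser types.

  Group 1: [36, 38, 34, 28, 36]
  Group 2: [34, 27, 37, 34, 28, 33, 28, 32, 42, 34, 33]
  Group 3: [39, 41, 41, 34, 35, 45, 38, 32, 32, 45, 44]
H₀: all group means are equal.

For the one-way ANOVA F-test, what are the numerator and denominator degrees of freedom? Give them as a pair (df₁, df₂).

degrees of freedom = [2, 24]

k = 3 groups, N = 27 total
df = (k−1, N−k) = (3−1, 27−3) = (2, 24)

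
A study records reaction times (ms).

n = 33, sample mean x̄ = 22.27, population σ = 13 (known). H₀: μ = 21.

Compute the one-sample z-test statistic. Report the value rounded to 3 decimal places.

test statistic = 0.561

SE = σ/√n = 13/√33 = 2.2630
z = (x̄−μ₀)/SE = (22.27−21)/2.2630 = 0.5612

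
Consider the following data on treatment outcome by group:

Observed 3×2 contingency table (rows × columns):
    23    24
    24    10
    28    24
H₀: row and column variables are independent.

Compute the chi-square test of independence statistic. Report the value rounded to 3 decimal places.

test statistic = 3.986

Row totals [47, 34, 52], col totals [75, 58], n=133
χ² = (23−26.50)²/26.50 + (24−20.50)²/20.50 + (24−19.17)²/19.17 + (10−14.83)²/14.83 + (28−29.32)²/29.32 + (24−22.68)²/22.68 = 3.9859
df = 2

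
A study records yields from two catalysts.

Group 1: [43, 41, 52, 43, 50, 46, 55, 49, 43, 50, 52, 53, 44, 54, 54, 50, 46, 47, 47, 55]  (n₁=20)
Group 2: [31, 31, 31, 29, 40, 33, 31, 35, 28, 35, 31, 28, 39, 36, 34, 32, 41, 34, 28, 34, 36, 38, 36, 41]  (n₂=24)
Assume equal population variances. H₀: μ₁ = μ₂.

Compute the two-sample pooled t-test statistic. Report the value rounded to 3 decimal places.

x̄₁=48.700, s₁=4.473, n₁=20
x̄₂=33.833, s₂=4.018, n₂=24
s_p² = [19·4.473² + 23·4.018²]/42 = 17.8937
SE = √(s_p²·(1/20+1/24)) = 1.2807
t = (48.700−33.833)/1.2807 = 11.6080
df = 42

test statistic = 11.608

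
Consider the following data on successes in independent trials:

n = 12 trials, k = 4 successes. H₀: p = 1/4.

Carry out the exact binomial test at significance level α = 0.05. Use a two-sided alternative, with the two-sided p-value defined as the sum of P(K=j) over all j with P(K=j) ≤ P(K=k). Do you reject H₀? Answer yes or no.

reject H₀: no

Exact binomial: n=12, k=4, p₀=1/4=0.2500
P(X=j) = C(n,j)·p₀^j·(1−p₀)^(n−j); p = Σ P(X=j) over j with P(X=j) ≤ P(X=4)
p-value (two-sided) = 0.50960
At α=0.05: p ≥ α → fail to reject H₀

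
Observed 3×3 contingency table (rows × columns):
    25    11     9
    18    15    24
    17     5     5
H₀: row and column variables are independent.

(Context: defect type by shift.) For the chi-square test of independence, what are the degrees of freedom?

degrees of freedom = 4

df = (r−1)(c−1) = (3−1)·(3−1) = 4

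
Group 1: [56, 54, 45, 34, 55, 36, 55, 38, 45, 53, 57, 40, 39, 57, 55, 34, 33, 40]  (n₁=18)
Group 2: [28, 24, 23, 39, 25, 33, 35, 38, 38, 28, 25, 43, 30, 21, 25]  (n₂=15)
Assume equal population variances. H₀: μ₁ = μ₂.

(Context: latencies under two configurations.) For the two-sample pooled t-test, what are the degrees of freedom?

df = n₁ + n₂ − 2 = 18 + 15 − 2 = 31

degrees of freedom = 31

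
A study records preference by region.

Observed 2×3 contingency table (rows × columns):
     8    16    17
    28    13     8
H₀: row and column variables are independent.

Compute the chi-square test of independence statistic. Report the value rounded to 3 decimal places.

test statistic = 14.061

Row totals [41, 49], col totals [36, 29, 25], n=90
χ² = (8−16.40)²/16.40 + (16−13.21)²/13.21 + (17−11.39)²/11.39 + (28−19.60)²/19.60 + (13−15.79)²/15.79 + (8−13.61)²/13.61 = 14.0614
df = 2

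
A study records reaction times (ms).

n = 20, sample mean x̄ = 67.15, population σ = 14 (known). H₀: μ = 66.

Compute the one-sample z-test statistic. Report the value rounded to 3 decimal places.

test statistic = 0.367

SE = σ/√n = 14/√20 = 3.1305
z = (x̄−μ₀)/SE = (67.15−66)/3.1305 = 0.3674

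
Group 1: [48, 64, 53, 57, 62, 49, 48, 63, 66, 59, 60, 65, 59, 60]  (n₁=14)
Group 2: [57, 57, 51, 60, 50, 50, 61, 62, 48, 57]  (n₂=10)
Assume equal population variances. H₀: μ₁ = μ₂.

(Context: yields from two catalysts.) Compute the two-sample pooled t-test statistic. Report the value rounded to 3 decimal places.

test statistic = 1.152

x̄₁=58.071, s₁=6.245, n₁=14
x̄₂=55.300, s₂=5.122, n₂=10
s_p² = [13·6.245² + 9·5.122²]/22 = 33.7740
SE = √(s_p²·(1/14+1/10)) = 2.4062
t = (58.071−55.300)/2.4062 = 1.1518
df = 22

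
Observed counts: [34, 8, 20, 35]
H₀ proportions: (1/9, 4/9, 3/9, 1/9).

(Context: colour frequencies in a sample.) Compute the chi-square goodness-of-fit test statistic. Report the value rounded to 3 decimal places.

test statistic = 137.773

n = 97; E_i = n·p_i = [10.78, 43.11, 32.33, 10.78]
χ² = (34−10.78)²/10.78 + (8−43.11)²/43.11 + (20−32.33)²/32.33 + (35−10.78)²/10.78 = 137.7732
df = 3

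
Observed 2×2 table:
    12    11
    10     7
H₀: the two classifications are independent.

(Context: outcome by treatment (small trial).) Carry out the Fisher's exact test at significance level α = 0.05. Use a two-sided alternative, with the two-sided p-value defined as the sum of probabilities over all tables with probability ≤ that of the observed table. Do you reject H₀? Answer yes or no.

Margins: r₁=23, r₂=17, c₁=22, c₂=18, n=40
p_obs = C(23,12)·C(17,10)/C(40,22); sum pmf over tables with pmf ≤ p_obs
p-value (two-sided) = 0.75470
At α=0.05: p ≥ α → fail to reject H₀

reject H₀: no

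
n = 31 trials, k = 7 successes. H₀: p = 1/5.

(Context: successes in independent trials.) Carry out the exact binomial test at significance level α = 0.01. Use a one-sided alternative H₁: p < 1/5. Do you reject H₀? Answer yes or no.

reject H₀: no

Exact binomial: n=31, k=7, p₀=1/5=0.2000
P(X≤7) from Σ C(n,i)·p₀^i·(1−p₀)^(n−i)
p-value (one-sided, H₁ less) = 0.73003
At α=0.01: p ≥ α → fail to reject H₀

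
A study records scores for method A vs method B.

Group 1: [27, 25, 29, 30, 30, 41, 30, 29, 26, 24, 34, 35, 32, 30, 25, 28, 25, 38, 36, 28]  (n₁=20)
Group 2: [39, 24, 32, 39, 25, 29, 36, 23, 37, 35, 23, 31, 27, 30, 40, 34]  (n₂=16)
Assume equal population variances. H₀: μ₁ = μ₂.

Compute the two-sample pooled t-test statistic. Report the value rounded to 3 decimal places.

test statistic = -0.795

x̄₁=30.100, s₁=4.656, n₁=20
x̄₂=31.500, s₂=5.922, n₂=16
s_p² = [19·4.656² + 15·5.922²]/34 = 27.5824
SE = √(s_p²·(1/20+1/16)) = 1.7615
t = (30.100−31.500)/1.7615 = -0.7948
df = 34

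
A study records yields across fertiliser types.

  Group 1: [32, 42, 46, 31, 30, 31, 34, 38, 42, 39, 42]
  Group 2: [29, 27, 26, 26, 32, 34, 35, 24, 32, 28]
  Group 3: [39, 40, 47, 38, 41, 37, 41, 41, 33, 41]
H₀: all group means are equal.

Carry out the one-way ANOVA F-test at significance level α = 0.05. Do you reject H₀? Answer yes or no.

Group means [37.00, 29.30, 39.80], grand mean 35.419
SSB = Σnᵢ(x̄ᵢ−x̄)² = 593.848; SSW = ΣΣ(x−x̄ᵢ)² = 557.700
MSB = 593.848/2 = 296.9242; MSW = 557.700/28 = 19.9179
F = MSB/MSW = 14.9074
df = (2, 28)
p-value (upper-tail) = 0.00004
At α=0.05: p < α → reject H₀

reject H₀: yes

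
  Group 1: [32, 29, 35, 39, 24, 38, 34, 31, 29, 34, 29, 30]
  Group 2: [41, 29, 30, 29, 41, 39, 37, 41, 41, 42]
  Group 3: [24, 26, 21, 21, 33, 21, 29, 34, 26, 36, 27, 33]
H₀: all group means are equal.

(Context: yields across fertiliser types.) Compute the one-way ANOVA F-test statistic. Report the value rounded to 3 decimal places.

Group means [32.00, 37.00, 27.58], grand mean 31.912
SSB = Σnᵢ(x̄ᵢ−x̄)² = 483.819; SSW = ΣΣ(x−x̄ᵢ)² = 788.917
MSB = 483.819/2 = 241.9093; MSW = 788.917/31 = 25.4489
F = MSB/MSW = 9.5057
df = (2, 31)

test statistic = 9.506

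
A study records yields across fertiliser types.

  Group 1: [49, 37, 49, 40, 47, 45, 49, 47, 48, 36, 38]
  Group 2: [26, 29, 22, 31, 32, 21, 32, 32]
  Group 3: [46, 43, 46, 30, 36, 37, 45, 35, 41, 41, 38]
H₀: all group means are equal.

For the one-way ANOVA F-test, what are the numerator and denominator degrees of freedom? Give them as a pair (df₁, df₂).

degrees of freedom = [2, 27]

k = 3 groups, N = 30 total
df = (k−1, N−k) = (3−1, 30−3) = (2, 27)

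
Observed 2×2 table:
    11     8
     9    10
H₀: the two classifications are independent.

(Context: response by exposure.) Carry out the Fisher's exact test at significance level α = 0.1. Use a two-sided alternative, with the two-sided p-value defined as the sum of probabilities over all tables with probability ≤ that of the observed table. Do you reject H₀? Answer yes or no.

Margins: r₁=19, r₂=19, c₁=20, c₂=18, n=38
p_obs = C(19,11)·C(19,9)/C(38,20); sum pmf over tables with pmf ≤ p_obs
p-value (two-sided) = 0.74585
At α=0.1: p ≥ α → fail to reject H₀

reject H₀: no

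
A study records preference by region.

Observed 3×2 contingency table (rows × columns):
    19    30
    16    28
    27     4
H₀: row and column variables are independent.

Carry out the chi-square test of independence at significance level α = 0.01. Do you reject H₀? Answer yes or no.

Row totals [49, 44, 31], col totals [62, 62], n=124
χ² = (19−24.50)²/24.50 + (30−24.50)²/24.50 + (16−22.00)²/22.00 + (28−22.00)²/22.00 + (27−15.50)²/15.50 + (4−15.50)²/15.50 = 22.8066
df = 2
p-value (upper-tail) = 0.00001
At α=0.01: p < α → reject H₀

reject H₀: yes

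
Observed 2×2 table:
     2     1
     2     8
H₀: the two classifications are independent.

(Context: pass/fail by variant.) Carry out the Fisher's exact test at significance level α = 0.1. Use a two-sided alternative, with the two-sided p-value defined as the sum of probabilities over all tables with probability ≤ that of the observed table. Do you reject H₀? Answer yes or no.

Margins: r₁=3, r₂=10, c₁=4, c₂=9, n=13
p_obs = C(3,2)·C(10,2)/C(13,4); sum pmf over tables with pmf ≤ p_obs
p-value (two-sided) = 0.20280
At α=0.1: p ≥ α → fail to reject H₀

reject H₀: no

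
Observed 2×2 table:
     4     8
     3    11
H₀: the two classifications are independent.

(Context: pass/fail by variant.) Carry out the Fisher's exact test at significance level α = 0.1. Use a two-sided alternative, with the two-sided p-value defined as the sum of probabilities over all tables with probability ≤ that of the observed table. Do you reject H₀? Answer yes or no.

Margins: r₁=12, r₂=14, c₁=7, c₂=19, n=26
p_obs = C(12,4)·C(14,3)/C(26,7); sum pmf over tables with pmf ≤ p_obs
p-value (two-sided) = 0.66522
At α=0.1: p ≥ α → fail to reject H₀

reject H₀: no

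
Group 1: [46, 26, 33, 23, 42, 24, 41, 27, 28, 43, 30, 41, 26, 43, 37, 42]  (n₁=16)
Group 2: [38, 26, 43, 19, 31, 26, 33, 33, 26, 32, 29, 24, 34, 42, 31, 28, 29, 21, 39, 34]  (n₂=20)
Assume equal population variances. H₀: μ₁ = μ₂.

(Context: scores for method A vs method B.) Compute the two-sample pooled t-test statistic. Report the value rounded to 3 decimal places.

x̄₁=34.500, s₁=8.116, n₁=16
x̄₂=30.900, s₂=6.447, n₂=20
s_p² = [15·8.116² + 19·6.447²]/34 = 52.2882
SE = √(s_p²·(1/16+1/20)) = 2.4254
t = (34.500−30.900)/2.4254 = 1.4843
df = 34

test statistic = 1.484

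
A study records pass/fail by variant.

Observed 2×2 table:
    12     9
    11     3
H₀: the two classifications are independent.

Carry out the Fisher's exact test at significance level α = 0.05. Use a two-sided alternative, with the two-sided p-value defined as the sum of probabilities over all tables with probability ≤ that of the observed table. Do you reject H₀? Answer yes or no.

Margins: r₁=21, r₂=14, c₁=23, c₂=12, n=35
p_obs = C(21,12)·C(14,11)/C(35,23); sum pmf over tables with pmf ≤ p_obs
p-value (two-sided) = 0.28164
At α=0.05: p ≥ α → fail to reject H₀

reject H₀: no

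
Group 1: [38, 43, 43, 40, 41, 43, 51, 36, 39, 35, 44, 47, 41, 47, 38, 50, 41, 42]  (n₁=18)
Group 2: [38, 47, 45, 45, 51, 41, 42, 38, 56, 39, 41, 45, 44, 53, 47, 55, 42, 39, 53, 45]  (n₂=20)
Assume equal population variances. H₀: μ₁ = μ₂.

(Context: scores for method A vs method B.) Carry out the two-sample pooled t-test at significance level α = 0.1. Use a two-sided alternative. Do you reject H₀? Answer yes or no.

x̄₁=42.167, s₁=4.436, n₁=18
x̄₂=45.300, s₂=5.676, n₂=20
s_p² = [17·4.436² + 19·5.676²]/36 = 26.2972
SE = √(s_p²·(1/18+1/20)) = 1.6661
t = (42.167−45.300)/1.6661 = -1.8807
df = 36
p-value (two-sided) = 0.06813
At α=0.1: p < α → reject H₀

reject H₀: yes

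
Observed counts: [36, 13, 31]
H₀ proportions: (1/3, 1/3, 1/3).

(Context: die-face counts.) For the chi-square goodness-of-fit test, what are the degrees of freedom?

df = k − 1 = 3 − 1 = 2

degrees of freedom = 2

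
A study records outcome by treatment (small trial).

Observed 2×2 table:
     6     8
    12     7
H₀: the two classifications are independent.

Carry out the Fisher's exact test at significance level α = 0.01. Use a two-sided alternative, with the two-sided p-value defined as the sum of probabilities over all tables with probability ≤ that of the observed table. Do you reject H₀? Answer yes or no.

reject H₀: no

Margins: r₁=14, r₂=19, c₁=18, c₂=15, n=33
p_obs = C(14,6)·C(19,12)/C(33,18); sum pmf over tables with pmf ≤ p_obs
p-value (two-sided) = 0.30411
At α=0.01: p ≥ α → fail to reject H₀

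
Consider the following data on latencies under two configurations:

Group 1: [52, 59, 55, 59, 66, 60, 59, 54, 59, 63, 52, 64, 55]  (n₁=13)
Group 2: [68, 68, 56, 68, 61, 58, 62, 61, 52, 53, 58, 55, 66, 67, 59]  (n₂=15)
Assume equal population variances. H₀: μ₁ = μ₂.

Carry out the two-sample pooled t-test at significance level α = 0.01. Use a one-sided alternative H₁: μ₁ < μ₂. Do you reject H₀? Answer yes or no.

x̄₁=58.231, s₁=4.456, n₁=13
x̄₂=60.800, s₂=5.583, n₂=15
s_p² = [12·4.456² + 14·5.583²]/26 = 25.9503
SE = √(s_p²·(1/13+1/15)) = 1.9303
t = (58.231−60.800)/1.9303 = -1.3310
df = 26
p-value (one-sided, H₁ less) = 0.09738
At α=0.01: p ≥ α → fail to reject H₀

reject H₀: no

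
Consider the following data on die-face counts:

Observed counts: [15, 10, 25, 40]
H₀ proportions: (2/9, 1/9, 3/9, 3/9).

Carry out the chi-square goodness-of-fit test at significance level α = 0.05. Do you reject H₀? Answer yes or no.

reject H₀: no

n = 90; E_i = n·p_i = [20.00, 10.00, 30.00, 30.00]
χ² = (15−20.00)²/20.00 + (10−10.00)²/10.00 + (25−30.00)²/30.00 + (40−30.00)²/30.00 = 5.4167
df = 3
p-value (upper-tail) = 0.14371
At α=0.05: p ≥ α → fail to reject H₀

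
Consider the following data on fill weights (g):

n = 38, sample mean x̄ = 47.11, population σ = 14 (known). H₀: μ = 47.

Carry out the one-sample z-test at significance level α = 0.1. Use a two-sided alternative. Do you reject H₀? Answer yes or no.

reject H₀: no

SE = σ/√n = 14/√38 = 2.2711
z = (x̄−μ₀)/SE = (47.11−47)/2.2711 = 0.0484
p-value (two-sided) = 0.96137
At α=0.1: p ≥ α → fail to reject H₀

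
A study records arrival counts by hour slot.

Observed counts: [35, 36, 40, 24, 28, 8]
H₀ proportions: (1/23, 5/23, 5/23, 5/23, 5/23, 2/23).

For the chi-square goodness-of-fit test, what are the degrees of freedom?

degrees of freedom = 5

df = k − 1 = 6 − 1 = 5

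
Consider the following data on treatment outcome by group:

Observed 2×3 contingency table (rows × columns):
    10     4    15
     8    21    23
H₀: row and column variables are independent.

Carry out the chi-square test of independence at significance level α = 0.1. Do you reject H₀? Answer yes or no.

reject H₀: yes

Row totals [29, 52], col totals [18, 25, 38], n=81
χ² = (10−6.44)²/6.44 + (4−8.95)²/8.95 + (15−13.60)²/13.60 + (8−11.56)²/11.56 + (21−16.05)²/16.05 + (23−24.40)²/24.40 = 7.5438
df = 2
p-value (upper-tail) = 0.02301
At α=0.1: p < α → reject H₀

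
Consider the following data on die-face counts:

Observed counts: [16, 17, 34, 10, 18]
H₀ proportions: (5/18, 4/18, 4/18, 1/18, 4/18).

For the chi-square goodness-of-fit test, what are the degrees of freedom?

degrees of freedom = 4

df = k − 1 = 5 − 1 = 4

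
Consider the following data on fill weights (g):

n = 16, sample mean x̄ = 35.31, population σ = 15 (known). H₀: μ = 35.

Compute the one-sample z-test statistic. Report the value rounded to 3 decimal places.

test statistic = 0.083

SE = σ/√n = 15/√16 = 3.7500
z = (x̄−μ₀)/SE = (35.31−35)/3.7500 = 0.0827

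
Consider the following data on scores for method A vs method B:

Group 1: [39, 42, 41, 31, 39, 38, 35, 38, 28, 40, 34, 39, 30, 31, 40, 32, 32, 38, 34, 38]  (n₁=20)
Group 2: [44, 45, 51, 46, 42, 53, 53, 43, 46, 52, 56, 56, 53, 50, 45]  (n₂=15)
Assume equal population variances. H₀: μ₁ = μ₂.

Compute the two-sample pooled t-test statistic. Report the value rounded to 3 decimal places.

x̄₁=35.950, s₁=4.148, n₁=20
x̄₂=49.000, s₂=4.781, n₂=15
s_p² = [19·4.148² + 14·4.781²]/33 = 19.6045
SE = √(s_p²·(1/20+1/15)) = 1.5123
t = (35.950−49.000)/1.5123 = -8.6290
df = 33

test statistic = -8.629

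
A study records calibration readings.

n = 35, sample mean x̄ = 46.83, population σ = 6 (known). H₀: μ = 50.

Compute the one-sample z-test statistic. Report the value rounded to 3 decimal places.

test statistic = -3.126

SE = σ/√n = 6/√35 = 1.0142
z = (x̄−μ₀)/SE = (46.83−50)/1.0142 = -3.1257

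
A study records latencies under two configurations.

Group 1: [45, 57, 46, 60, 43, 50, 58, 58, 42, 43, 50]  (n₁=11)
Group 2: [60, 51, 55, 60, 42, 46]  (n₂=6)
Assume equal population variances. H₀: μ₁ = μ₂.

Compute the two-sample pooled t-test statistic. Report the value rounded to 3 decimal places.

x̄₁=50.182, s₁=6.926, n₁=11
x̄₂=52.333, s₂=7.394, n₂=6
s_p² = [10·6.926² + 5·7.394²]/15 = 50.1980
SE = √(s_p²·(1/11+1/6)) = 3.5958
t = (50.182−52.333)/3.5958 = -0.5983
df = 15

test statistic = -0.598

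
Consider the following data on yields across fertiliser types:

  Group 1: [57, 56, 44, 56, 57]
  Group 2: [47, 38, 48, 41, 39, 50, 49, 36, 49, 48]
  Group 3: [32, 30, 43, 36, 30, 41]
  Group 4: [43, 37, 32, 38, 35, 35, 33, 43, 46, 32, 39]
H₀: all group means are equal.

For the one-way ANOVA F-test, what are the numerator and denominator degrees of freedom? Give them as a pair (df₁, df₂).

degrees of freedom = [3, 28]

k = 4 groups, N = 32 total
df = (k−1, N−k) = (4−1, 32−4) = (3, 28)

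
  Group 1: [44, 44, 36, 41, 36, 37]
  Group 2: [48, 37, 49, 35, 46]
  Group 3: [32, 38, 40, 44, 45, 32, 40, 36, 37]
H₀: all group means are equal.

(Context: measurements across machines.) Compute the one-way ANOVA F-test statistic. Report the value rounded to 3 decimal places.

test statistic = 1.516

Group means [39.67, 43.00, 38.22], grand mean 39.850
SSB = Σnᵢ(x̄ᵢ−x̄)² = 73.661; SSW = ΣΣ(x−x̄ᵢ)² = 412.889
MSB = 73.661/2 = 36.8306; MSW = 412.889/17 = 24.2876
F = MSB/MSW = 1.5164
df = (2, 17)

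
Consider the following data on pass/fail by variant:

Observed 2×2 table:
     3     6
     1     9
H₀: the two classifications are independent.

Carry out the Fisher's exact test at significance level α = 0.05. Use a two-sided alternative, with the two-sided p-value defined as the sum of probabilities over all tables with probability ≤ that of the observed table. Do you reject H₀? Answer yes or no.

Margins: r₁=9, r₂=10, c₁=4, c₂=15, n=19
p_obs = C(9,3)·C(10,1)/C(19,4); sum pmf over tables with pmf ≤ p_obs
p-value (two-sided) = 0.30341
At α=0.05: p ≥ α → fail to reject H₀

reject H₀: no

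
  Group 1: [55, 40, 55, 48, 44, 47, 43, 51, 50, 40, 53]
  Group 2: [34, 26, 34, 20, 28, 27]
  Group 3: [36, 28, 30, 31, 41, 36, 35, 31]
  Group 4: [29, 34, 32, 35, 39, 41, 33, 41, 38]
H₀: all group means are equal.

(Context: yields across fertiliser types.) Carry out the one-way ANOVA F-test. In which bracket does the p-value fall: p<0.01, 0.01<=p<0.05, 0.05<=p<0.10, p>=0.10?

Group means [47.82, 28.17, 33.50, 35.78], grand mean 37.794
SSB = Σnᵢ(x̄ᵢ−x̄)² = 1845.534; SSW = ΣΣ(x−x̄ᵢ)² = 714.025
MSB = 1845.534/3 = 615.1779; MSW = 714.025/30 = 23.8008
F = MSB/MSW = 25.8469
df = (3, 30)
p-value (upper-tail) = 0.00000
→ bracket: p<0.01

p-value bracket: p<0.01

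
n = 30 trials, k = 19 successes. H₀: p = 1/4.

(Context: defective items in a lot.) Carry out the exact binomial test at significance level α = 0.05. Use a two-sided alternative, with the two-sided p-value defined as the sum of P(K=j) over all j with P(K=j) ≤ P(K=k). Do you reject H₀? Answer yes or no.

reject H₀: yes

Exact binomial: n=30, k=19, p₀=1/4=0.2500
P(X=j) = C(n,j)·p₀^j·(1−p₀)^(n−j); p = Σ P(X=j) over j with P(X=j) ≤ P(X=19)
p-value (two-sided) = 0.00001
At α=0.05: p < α → reject H₀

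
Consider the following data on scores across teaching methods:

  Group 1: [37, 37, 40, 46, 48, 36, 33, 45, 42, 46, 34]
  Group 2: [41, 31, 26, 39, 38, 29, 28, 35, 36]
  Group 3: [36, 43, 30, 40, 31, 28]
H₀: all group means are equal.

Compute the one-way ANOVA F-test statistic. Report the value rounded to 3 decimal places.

test statistic = 4.255

Group means [40.36, 33.67, 34.67], grand mean 36.731
SSB = Σnᵢ(x̄ᵢ−x̄)² = 255.237; SSW = ΣΣ(x−x̄ᵢ)² = 689.879
MSB = 255.237/2 = 127.6183; MSW = 689.879/23 = 29.9947
F = MSB/MSW = 4.2547
df = (2, 23)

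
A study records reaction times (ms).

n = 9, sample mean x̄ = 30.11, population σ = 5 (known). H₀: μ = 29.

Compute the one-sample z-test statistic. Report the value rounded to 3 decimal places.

SE = σ/√n = 5/√9 = 1.6667
z = (x̄−μ₀)/SE = (30.11−29)/1.6667 = 0.6660

test statistic = 0.666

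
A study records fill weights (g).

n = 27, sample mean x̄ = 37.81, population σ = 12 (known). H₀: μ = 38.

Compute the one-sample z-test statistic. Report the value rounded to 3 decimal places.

test statistic = -0.082

SE = σ/√n = 12/√27 = 2.3094
z = (x̄−μ₀)/SE = (37.81−38)/2.3094 = -0.0823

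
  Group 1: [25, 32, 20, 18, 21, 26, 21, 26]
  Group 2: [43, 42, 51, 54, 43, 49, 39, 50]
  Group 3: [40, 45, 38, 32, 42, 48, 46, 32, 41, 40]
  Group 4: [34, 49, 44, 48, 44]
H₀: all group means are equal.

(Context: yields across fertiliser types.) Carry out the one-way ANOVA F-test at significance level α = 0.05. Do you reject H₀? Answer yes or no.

reject H₀: yes

Group means [23.62, 46.38, 40.40, 43.80], grand mean 38.161
SSB = Σnᵢ(x̄ᵢ−x̄)² = 2439.244; SSW = ΣΣ(x−x̄ᵢ)² = 738.950
MSB = 2439.244/3 = 813.0812; MSW = 738.950/27 = 27.3685
F = MSB/MSW = 29.7086
df = (3, 27)
p-value (upper-tail) = 0.00000
At α=0.05: p < α → reject H₀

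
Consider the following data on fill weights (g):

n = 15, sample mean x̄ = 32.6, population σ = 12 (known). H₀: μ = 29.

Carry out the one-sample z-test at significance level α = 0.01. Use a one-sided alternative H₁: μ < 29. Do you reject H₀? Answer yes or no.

reject H₀: no

SE = σ/√n = 12/√15 = 3.0984
z = (x̄−μ₀)/SE = (32.6−29)/3.0984 = 1.1619
p-value (one-sided, H₁ less) = 0.87736
At α=0.01: p ≥ α → fail to reject H₀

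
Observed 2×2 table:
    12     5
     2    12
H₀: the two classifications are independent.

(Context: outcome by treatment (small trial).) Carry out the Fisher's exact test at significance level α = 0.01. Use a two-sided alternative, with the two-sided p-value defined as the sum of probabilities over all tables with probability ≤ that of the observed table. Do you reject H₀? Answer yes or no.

Margins: r₁=17, r₂=14, c₁=14, c₂=17, n=31
p_obs = C(17,12)·C(14,2)/C(31,14); sum pmf over tables with pmf ≤ p_obs
p-value (two-sided) = 0.00323
At α=0.01: p < α → reject H₀

reject H₀: yes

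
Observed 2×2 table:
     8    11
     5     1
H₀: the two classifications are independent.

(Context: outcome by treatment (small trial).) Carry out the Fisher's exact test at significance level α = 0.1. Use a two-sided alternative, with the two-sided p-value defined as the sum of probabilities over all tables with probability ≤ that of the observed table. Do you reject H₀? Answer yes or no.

reject H₀: no

Margins: r₁=19, r₂=6, c₁=13, c₂=12, n=25
p_obs = C(19,8)·C(6,5)/C(25,13); sum pmf over tables with pmf ≤ p_obs
p-value (two-sided) = 0.16025
At α=0.1: p ≥ α → fail to reject H₀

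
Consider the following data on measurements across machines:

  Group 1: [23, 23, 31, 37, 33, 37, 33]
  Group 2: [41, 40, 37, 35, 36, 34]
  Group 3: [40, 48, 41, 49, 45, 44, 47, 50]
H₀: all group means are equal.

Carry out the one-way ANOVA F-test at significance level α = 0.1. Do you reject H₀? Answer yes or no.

reject H₀: yes

Group means [31.00, 37.17, 45.50], grand mean 38.286
SSB = Σnᵢ(x̄ᵢ−x̄)² = 795.452; SSW = ΣΣ(x−x̄ᵢ)² = 340.833
MSB = 795.452/2 = 397.7262; MSW = 340.833/18 = 18.9352
F = MSB/MSW = 21.0046
df = (2, 18)
p-value (upper-tail) = 0.00002
At α=0.1: p < α → reject H₀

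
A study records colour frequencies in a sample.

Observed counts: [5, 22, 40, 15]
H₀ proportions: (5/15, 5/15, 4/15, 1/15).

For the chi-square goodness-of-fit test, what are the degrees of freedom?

degrees of freedom = 3

df = k − 1 = 4 − 1 = 3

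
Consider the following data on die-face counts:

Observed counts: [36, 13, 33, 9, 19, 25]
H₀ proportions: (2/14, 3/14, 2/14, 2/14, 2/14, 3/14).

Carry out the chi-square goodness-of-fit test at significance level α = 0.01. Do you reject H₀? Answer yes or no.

n = 135; E_i = n·p_i = [19.29, 28.93, 19.29, 19.29, 19.29, 28.93]
χ² = (36−19.29)²/19.29 + (13−28.93)²/28.93 + (33−19.29)²/19.29 + (9−19.29)²/19.29 + (19−19.29)²/19.29 + (25−28.93)²/28.93 = 39.0321
df = 5
p-value (upper-tail) = 0.00000
At α=0.01: p < α → reject H₀

reject H₀: yes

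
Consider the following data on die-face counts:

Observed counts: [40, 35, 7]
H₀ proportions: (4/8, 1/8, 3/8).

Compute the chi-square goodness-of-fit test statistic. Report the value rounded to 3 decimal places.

test statistic = 78.130

n = 82; E_i = n·p_i = [41.00, 10.25, 30.75]
χ² = (40−41.00)²/41.00 + (35−10.25)²/10.25 + (7−30.75)²/30.75 = 78.1301
df = 2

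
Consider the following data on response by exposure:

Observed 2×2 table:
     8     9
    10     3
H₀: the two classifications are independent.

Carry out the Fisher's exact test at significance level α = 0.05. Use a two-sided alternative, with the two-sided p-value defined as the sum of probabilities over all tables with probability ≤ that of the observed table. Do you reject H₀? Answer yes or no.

Margins: r₁=17, r₂=13, c₁=18, c₂=12, n=30
p_obs = C(17,8)·C(13,10)/C(30,18); sum pmf over tables with pmf ≤ p_obs
p-value (two-sided) = 0.14135
At α=0.05: p ≥ α → fail to reject H₀

reject H₀: no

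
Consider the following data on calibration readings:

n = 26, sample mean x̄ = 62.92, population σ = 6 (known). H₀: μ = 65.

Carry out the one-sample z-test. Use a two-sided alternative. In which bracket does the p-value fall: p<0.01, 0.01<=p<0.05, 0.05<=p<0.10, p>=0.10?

SE = σ/√n = 6/√26 = 1.1767
z = (x̄−μ₀)/SE = (62.92−65)/1.1767 = -1.7677
p-value (two-sided) = 0.07712
→ bracket: 0.05<=p<0.10

p-value bracket: 0.05<=p<0.10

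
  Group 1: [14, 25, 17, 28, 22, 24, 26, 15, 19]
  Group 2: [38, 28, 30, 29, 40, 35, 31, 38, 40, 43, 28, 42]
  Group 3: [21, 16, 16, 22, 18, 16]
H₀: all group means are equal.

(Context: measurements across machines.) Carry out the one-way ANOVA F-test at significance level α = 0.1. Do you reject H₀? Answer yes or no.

reject H₀: yes

Group means [21.11, 35.17, 18.17], grand mean 26.704
SSB = Σnᵢ(x̄ᵢ−x̄)² = 1578.241; SSW = ΣΣ(x−x̄ᵢ)² = 597.389
MSB = 1578.241/2 = 789.1204; MSW = 597.389/24 = 24.8912
F = MSB/MSW = 31.7028
df = (2, 24)
p-value (upper-tail) = 0.00000
At α=0.1: p < α → reject H₀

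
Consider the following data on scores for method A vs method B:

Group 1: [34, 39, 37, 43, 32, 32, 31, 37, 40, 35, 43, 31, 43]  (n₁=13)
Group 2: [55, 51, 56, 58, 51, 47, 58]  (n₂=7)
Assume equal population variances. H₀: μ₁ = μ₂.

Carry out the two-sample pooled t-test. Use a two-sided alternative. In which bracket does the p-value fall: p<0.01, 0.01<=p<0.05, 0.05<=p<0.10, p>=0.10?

x̄₁=36.692, s₁=4.608, n₁=13
x̄₂=53.714, s₂=4.152, n₂=7
s_p² = [12·4.608² + 6·4.152²]/18 = 19.8999
SE = √(s_p²·(1/13+1/7)) = 2.0913
t = (36.692−53.714)/2.0913 = -8.1394
df = 18
p-value (two-sided) = 0.00000
→ bracket: p<0.01

p-value bracket: p<0.01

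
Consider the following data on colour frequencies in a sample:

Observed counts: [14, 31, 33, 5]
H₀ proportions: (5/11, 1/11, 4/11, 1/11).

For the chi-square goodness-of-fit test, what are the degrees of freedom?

degrees of freedom = 3

df = k − 1 = 4 − 1 = 3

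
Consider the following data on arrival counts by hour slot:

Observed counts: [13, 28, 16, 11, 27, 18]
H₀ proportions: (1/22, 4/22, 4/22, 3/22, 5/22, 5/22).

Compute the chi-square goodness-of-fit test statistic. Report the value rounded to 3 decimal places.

test statistic = 19.376

n = 113; E_i = n·p_i = [5.14, 20.55, 20.55, 15.41, 25.68, 25.68]
χ² = (13−5.14)²/5.14 + (28−20.55)²/20.55 + (16−20.55)²/20.55 + (11−15.41)²/15.41 + (27−25.68)²/25.68 + (18−25.68)²/25.68 = 19.3764
df = 5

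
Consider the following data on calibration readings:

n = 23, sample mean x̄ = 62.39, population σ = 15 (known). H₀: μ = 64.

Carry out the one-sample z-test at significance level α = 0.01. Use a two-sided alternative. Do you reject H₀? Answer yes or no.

SE = σ/√n = 15/√23 = 3.1277
z = (x̄−μ₀)/SE = (62.39−64)/3.1277 = -0.5148
p-value (two-sided) = 0.60673
At α=0.01: p ≥ α → fail to reject H₀

reject H₀: no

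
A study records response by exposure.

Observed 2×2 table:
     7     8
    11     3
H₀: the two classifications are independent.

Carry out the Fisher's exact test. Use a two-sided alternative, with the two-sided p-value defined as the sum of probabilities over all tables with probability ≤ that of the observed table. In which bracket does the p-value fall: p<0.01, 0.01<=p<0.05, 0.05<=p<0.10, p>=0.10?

Margins: r₁=15, r₂=14, c₁=18, c₂=11, n=29
p_obs = C(15,7)·C(14,11)/C(29,18); sum pmf over tables with pmf ≤ p_obs
p-value (two-sided) = 0.12814
→ bracket: p>=0.10

p-value bracket: p>=0.10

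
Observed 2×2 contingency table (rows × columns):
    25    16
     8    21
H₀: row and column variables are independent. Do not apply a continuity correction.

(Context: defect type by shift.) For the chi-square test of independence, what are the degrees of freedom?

df = (r−1)(c−1) = (2−1)·(2−1) = 1

degrees of freedom = 1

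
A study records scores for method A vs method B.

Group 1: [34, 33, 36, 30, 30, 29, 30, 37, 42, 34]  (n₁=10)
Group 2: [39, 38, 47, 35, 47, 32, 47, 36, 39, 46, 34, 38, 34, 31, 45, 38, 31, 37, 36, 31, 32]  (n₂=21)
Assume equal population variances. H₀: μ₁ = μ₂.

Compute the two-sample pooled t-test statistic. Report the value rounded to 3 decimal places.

test statistic = -2.147

x̄₁=33.500, s₁=4.062, n₁=10
x̄₂=37.762, s₂=5.594, n₂=21
s_p² = [9·4.062² + 20·5.594²]/29 = 26.7003
SE = √(s_p²·(1/10+1/21)) = 1.9853
t = (33.500−37.762)/1.9853 = -2.1467
df = 29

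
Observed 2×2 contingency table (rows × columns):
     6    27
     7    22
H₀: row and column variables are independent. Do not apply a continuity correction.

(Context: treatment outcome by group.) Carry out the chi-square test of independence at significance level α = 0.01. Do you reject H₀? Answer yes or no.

Row totals [33, 29], col totals [13, 49], n=62
χ² = (6−6.92)²/6.92 + (27−26.08)²/26.08 + (7−6.08)²/6.08 + (22−22.92)²/22.92 = 0.3304
df = 1
p-value (upper-tail) = 0.56540
At α=0.01: p ≥ α → fail to reject H₀

reject H₀: no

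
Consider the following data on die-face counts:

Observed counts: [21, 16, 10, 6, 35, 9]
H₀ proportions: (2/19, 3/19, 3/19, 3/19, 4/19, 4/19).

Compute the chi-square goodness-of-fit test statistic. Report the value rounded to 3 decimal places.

n = 97; E_i = n·p_i = [10.21, 15.32, 15.32, 15.32, 20.42, 20.42]
χ² = (21−10.21)²/10.21 + (16−15.32)²/15.32 + (10−15.32)²/15.32 + (6−15.32)²/15.32 + (35−20.42)²/20.42 + (9−20.42)²/20.42 = 35.7388
df = 5

test statistic = 35.739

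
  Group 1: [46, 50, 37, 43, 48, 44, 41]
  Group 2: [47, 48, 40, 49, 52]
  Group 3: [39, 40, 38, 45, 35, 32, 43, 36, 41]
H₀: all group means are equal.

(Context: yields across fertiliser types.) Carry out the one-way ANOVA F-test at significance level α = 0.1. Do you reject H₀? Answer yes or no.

reject H₀: yes

Group means [44.14, 47.20, 38.78], grand mean 42.571
SSB = Σnᵢ(x̄ᵢ−x̄)² = 253.930; SSW = ΣΣ(x−x̄ᵢ)² = 325.213
MSB = 253.930/2 = 126.9651; MSW = 325.213/18 = 18.0674
F = MSB/MSW = 7.0273
df = (2, 18)
p-value (upper-tail) = 0.00555
At α=0.1: p < α → reject H₀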